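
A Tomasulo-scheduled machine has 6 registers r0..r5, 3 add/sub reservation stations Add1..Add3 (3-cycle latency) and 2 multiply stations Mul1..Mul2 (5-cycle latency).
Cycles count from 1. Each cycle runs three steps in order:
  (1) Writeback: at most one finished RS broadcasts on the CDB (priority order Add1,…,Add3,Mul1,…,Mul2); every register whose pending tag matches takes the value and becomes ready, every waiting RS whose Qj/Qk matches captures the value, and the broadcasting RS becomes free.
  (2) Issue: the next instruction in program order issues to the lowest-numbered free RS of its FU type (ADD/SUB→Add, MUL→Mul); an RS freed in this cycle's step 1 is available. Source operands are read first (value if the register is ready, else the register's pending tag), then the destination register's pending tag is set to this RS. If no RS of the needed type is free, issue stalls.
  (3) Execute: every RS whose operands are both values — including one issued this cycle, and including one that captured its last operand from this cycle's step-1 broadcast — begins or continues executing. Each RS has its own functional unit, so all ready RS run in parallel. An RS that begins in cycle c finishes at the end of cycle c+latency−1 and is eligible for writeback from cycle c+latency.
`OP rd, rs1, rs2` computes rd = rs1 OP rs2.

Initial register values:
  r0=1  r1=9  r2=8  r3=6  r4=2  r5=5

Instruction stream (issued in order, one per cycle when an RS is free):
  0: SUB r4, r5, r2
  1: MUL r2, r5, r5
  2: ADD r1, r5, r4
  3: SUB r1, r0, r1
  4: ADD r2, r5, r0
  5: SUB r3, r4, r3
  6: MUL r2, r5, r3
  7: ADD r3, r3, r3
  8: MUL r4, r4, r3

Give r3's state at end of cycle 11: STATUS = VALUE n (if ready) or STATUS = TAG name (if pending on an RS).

STATUS = TAG Add3

  c1: issue SUB r4<-Add1  regs: r0:1,r1:9,r2:8,r3:6,r4:Add1,r5:5
  c2: issue MUL r2<-Mul1  regs: r0:1,r1:9,r2:Mul1,r3:6,r4:Add1,r5:5
  c3: issue ADD r1<-Add2  regs: r0:1,r1:Add2,r2:Mul1,r3:6,r4:Add1,r5:5
  c4: CDB Add1=-3; issue SUB r1<-Add1  regs: r0:1,r1:Add1,r2:Mul1,r3:6,r4:-3,r5:5
  c5: issue ADD r2<-Add3  regs: r0:1,r1:Add1,r2:Add3,r3:6,r4:-3,r5:5
  c6: stall  regs: r0:1,r1:Add1,r2:Add3,r3:6,r4:-3,r5:5
  c7: CDB Add2=2; issue SUB r3<-Add2  regs: r0:1,r1:Add1,r2:Add3,r3:Add2,r4:-3,r5:5
  c8: CDB Add3=6; issue MUL r2<-Mul2  regs: r0:1,r1:Add1,r2:Mul2,r3:Add2,r4:-3,r5:5
  c9: CDB Mul1=25; issue ADD r3<-Add3  regs: r0:1,r1:Add1,r2:Mul2,r3:Add3,r4:-3,r5:5
  c10: CDB Add1=-1; issue MUL r4<-Mul1  regs: r0:1,r1:-1,r2:Mul2,r3:Add3,r4:Mul1,r5:5
  c11: CDB Add2=-9  regs: r0:1,r1:-1,r2:Mul2,r3:Add3,r4:Mul1,r5:5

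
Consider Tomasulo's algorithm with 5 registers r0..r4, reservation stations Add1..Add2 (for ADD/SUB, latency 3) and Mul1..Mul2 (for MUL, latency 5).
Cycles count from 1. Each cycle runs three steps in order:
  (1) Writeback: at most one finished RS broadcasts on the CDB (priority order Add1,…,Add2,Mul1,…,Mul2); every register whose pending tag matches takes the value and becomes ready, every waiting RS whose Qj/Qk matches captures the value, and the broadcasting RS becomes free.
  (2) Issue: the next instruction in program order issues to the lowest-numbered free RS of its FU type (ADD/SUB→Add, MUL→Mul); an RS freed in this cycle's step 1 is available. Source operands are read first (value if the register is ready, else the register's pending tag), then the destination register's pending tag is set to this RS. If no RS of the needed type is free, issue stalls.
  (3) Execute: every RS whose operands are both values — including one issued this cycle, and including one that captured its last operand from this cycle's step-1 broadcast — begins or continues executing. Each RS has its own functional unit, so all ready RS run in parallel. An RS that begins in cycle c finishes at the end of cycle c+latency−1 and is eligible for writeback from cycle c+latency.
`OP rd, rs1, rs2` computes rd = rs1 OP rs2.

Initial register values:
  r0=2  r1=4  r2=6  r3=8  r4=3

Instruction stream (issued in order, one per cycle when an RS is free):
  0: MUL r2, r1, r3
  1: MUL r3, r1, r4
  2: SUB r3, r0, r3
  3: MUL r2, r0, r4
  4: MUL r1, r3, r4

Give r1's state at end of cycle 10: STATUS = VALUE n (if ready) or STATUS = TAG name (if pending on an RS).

STATUS = TAG Mul2

  c1: issue MUL r2<-Mul1  regs: r0:2,r1:4,r2:Mul1,r3:8,r4:3
  c2: issue MUL r3<-Mul2  regs: r0:2,r1:4,r2:Mul1,r3:Mul2,r4:3
  c3: issue SUB r3<-Add1  regs: r0:2,r1:4,r2:Mul1,r3:Add1,r4:3
  c4: stall  regs: r0:2,r1:4,r2:Mul1,r3:Add1,r4:3
  c5: stall  regs: r0:2,r1:4,r2:Mul1,r3:Add1,r4:3
  c6: CDB Mul1=32; issue MUL r2<-Mul1  regs: r0:2,r1:4,r2:Mul1,r3:Add1,r4:3
  c7: CDB Mul2=12; issue MUL r1<-Mul2  regs: r0:2,r1:Mul2,r2:Mul1,r3:Add1,r4:3
  c8: -  regs: r0:2,r1:Mul2,r2:Mul1,r3:Add1,r4:3
  c9: -  regs: r0:2,r1:Mul2,r2:Mul1,r3:Add1,r4:3
  c10: CDB Add1=-10  regs: r0:2,r1:Mul2,r2:Mul1,r3:-10,r4:3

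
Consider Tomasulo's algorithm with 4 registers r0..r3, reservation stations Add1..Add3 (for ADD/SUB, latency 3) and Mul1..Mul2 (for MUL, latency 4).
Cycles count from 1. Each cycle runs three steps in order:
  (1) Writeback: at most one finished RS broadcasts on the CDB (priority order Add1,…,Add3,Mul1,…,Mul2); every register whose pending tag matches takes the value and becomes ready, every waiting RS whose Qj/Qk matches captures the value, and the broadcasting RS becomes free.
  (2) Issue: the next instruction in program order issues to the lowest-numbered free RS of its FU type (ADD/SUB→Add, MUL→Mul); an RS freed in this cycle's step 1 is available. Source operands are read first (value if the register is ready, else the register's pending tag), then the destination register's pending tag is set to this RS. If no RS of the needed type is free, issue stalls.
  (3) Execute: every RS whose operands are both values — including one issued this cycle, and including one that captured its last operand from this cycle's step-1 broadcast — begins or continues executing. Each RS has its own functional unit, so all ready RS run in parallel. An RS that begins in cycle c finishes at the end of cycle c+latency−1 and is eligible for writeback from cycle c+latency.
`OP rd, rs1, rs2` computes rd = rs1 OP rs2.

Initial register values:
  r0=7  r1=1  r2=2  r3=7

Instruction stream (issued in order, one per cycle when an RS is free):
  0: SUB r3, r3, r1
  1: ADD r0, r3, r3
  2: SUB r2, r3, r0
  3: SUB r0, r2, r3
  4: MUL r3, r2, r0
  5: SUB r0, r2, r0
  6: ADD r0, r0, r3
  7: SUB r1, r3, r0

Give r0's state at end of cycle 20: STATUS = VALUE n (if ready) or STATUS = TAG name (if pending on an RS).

cycle 1: issue SUB r3<-Add1 // r0:7,r1:1,r2:2,r3:Add1
cycle 2: issue ADD r0<-Add2 // r0:Add2,r1:1,r2:2,r3:Add1
cycle 3: issue SUB r2<-Add3 // r0:Add2,r1:1,r2:Add3,r3:Add1
cycle 4: CDB Add1=6; issue SUB r0<-Add1 // r0:Add1,r1:1,r2:Add3,r3:6
cycle 5: issue MUL r3<-Mul1 // r0:Add1,r1:1,r2:Add3,r3:Mul1
cycle 6: stall // r0:Add1,r1:1,r2:Add3,r3:Mul1
cycle 7: CDB Add2=12; issue SUB r0<-Add2 // r0:Add2,r1:1,r2:Add3,r3:Mul1
cycle 8: stall // r0:Add2,r1:1,r2:Add3,r3:Mul1
cycle 9: stall // r0:Add2,r1:1,r2:Add3,r3:Mul1
cycle 10: CDB Add3=-6; issue ADD r0<-Add3 // r0:Add3,r1:1,r2:-6,r3:Mul1
cycle 11: stall // r0:Add3,r1:1,r2:-6,r3:Mul1
cycle 12: stall // r0:Add3,r1:1,r2:-6,r3:Mul1
cycle 13: CDB Add1=-12; issue SUB r1<-Add1 // r0:Add3,r1:Add1,r2:-6,r3:Mul1
cycle 14: - // r0:Add3,r1:Add1,r2:-6,r3:Mul1
cycle 15: - // r0:Add3,r1:Add1,r2:-6,r3:Mul1
cycle 16: CDB Add2=6 // r0:Add3,r1:Add1,r2:-6,r3:Mul1
cycle 17: CDB Mul1=72 // r0:Add3,r1:Add1,r2:-6,r3:72
cycle 18: - // r0:Add3,r1:Add1,r2:-6,r3:72
cycle 19: - // r0:Add3,r1:Add1,r2:-6,r3:72
cycle 20: CDB Add3=78 // r0:78,r1:Add1,r2:-6,r3:72

STATUS = VALUE 78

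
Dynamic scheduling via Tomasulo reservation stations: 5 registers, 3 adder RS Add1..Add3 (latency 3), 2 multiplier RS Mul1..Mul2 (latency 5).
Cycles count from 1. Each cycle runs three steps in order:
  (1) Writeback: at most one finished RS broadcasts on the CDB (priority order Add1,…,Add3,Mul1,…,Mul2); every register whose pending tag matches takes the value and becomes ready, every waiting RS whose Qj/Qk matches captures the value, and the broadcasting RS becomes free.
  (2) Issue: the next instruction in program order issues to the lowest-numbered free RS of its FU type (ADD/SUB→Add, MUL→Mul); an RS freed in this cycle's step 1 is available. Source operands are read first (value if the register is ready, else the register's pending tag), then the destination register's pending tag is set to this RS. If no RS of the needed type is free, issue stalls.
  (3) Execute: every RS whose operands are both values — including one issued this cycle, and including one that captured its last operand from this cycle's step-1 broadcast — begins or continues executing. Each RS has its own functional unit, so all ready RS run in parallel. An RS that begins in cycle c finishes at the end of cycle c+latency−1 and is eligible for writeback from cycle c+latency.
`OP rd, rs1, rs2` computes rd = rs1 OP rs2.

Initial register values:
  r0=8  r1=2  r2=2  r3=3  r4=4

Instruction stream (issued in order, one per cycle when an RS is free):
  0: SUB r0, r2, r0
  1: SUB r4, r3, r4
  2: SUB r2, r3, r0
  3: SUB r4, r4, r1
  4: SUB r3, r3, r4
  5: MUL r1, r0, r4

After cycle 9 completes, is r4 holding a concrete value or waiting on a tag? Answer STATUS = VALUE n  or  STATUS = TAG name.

c1: issue SUB r0<-Add1 | r0:Add1,r1:2,r2:2,r3:3,r4:4
c2: issue SUB r4<-Add2 | r0:Add1,r1:2,r2:2,r3:3,r4:Add2
c3: issue SUB r2<-Add3 | r0:Add1,r1:2,r2:Add3,r3:3,r4:Add2
c4: CDB Add1=-6; issue SUB r4<-Add1 | r0:-6,r1:2,r2:Add3,r3:3,r4:Add1
c5: CDB Add2=-1; issue SUB r3<-Add2 | r0:-6,r1:2,r2:Add3,r3:Add2,r4:Add1
c6: issue MUL r1<-Mul1 | r0:-6,r1:Mul1,r2:Add3,r3:Add2,r4:Add1
c7: CDB Add3=9 | r0:-6,r1:Mul1,r2:9,r3:Add2,r4:Add1
c8: CDB Add1=-3 | r0:-6,r1:Mul1,r2:9,r3:Add2,r4:-3
c9: - | r0:-6,r1:Mul1,r2:9,r3:Add2,r4:-3

STATUS = VALUE -3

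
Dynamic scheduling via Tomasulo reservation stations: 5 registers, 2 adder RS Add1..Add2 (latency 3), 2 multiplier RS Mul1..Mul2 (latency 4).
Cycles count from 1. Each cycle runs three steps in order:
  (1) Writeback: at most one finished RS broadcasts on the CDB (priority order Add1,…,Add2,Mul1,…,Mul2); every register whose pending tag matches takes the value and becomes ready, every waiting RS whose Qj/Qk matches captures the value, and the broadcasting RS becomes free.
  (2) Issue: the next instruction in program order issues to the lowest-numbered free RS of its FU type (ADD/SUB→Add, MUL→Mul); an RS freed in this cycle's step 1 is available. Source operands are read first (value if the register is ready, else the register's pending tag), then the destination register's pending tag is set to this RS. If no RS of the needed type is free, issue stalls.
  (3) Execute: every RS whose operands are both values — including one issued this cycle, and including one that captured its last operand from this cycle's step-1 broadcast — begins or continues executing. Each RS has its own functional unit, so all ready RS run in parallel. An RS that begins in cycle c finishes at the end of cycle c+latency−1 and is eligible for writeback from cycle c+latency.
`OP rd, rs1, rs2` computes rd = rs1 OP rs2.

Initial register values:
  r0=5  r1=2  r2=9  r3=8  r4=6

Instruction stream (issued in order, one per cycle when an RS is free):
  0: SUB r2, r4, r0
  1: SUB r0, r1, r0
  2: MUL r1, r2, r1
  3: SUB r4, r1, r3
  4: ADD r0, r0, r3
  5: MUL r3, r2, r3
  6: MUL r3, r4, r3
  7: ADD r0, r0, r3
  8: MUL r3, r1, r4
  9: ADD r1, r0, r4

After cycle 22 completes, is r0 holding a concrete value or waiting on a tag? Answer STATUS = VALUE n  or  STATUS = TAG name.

STATUS = VALUE -43

cycle 1: issue SUB r2<-Add1 // r0:5,r1:2,r2:Add1,r3:8,r4:6
cycle 2: issue SUB r0<-Add2 // r0:Add2,r1:2,r2:Add1,r3:8,r4:6
cycle 3: issue MUL r1<-Mul1 // r0:Add2,r1:Mul1,r2:Add1,r3:8,r4:6
cycle 4: CDB Add1=1; issue SUB r4<-Add1 // r0:Add2,r1:Mul1,r2:1,r3:8,r4:Add1
cycle 5: CDB Add2=-3; issue ADD r0<-Add2 // r0:Add2,r1:Mul1,r2:1,r3:8,r4:Add1
cycle 6: issue MUL r3<-Mul2 // r0:Add2,r1:Mul1,r2:1,r3:Mul2,r4:Add1
cycle 7: stall // r0:Add2,r1:Mul1,r2:1,r3:Mul2,r4:Add1
cycle 8: CDB Add2=5; stall // r0:5,r1:Mul1,r2:1,r3:Mul2,r4:Add1
cycle 9: CDB Mul1=2; issue MUL r3<-Mul1 // r0:5,r1:2,r2:1,r3:Mul1,r4:Add1
cycle 10: CDB Mul2=8; issue ADD r0<-Add2 // r0:Add2,r1:2,r2:1,r3:Mul1,r4:Add1
cycle 11: issue MUL r3<-Mul2 // r0:Add2,r1:2,r2:1,r3:Mul2,r4:Add1
cycle 12: CDB Add1=-6; issue ADD r1<-Add1 // r0:Add2,r1:Add1,r2:1,r3:Mul2,r4:-6
cycle 13: - // r0:Add2,r1:Add1,r2:1,r3:Mul2,r4:-6
cycle 14: - // r0:Add2,r1:Add1,r2:1,r3:Mul2,r4:-6
cycle 15: - // r0:Add2,r1:Add1,r2:1,r3:Mul2,r4:-6
cycle 16: CDB Mul1=-48 // r0:Add2,r1:Add1,r2:1,r3:Mul2,r4:-6
cycle 17: CDB Mul2=-12 // r0:Add2,r1:Add1,r2:1,r3:-12,r4:-6
cycle 18: - // r0:Add2,r1:Add1,r2:1,r3:-12,r4:-6
cycle 19: CDB Add2=-43 // r0:-43,r1:Add1,r2:1,r3:-12,r4:-6
cycle 20: - // r0:-43,r1:Add1,r2:1,r3:-12,r4:-6
cycle 21: - // r0:-43,r1:Add1,r2:1,r3:-12,r4:-6
cycle 22: CDB Add1=-49 // r0:-43,r1:-49,r2:1,r3:-12,r4:-6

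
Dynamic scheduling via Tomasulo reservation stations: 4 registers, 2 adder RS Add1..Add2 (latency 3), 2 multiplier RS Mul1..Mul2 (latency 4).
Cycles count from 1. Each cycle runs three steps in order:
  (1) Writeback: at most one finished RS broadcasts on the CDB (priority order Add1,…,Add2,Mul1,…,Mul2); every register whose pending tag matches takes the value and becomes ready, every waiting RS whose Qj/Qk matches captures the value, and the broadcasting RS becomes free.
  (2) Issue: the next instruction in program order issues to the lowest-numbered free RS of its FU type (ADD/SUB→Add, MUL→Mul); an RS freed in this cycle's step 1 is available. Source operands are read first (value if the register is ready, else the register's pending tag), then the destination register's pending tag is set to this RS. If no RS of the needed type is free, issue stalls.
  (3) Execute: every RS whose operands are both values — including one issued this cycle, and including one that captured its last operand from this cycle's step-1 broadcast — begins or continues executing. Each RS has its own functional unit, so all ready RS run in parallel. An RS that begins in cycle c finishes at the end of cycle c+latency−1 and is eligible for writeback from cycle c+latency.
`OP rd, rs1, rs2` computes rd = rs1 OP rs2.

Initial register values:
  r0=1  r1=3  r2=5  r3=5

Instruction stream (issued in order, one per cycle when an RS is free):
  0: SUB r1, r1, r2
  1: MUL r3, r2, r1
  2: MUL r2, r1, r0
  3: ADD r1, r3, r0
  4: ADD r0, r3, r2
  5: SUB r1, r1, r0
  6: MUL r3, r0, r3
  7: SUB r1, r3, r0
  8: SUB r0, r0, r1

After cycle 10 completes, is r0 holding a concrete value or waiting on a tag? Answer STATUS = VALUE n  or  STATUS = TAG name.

  c1: issue SUB r1<-Add1  regs: r0:1,r1:Add1,r2:5,r3:5
  c2: issue MUL r3<-Mul1  regs: r0:1,r1:Add1,r2:5,r3:Mul1
  c3: issue MUL r2<-Mul2  regs: r0:1,r1:Add1,r2:Mul2,r3:Mul1
  c4: CDB Add1=-2; issue ADD r1<-Add1  regs: r0:1,r1:Add1,r2:Mul2,r3:Mul1
  c5: issue ADD r0<-Add2  regs: r0:Add2,r1:Add1,r2:Mul2,r3:Mul1
  c6: stall  regs: r0:Add2,r1:Add1,r2:Mul2,r3:Mul1
  c7: stall  regs: r0:Add2,r1:Add1,r2:Mul2,r3:Mul1
  c8: CDB Mul1=-10; stall  regs: r0:Add2,r1:Add1,r2:Mul2,r3:-10
  c9: CDB Mul2=-2; stall  regs: r0:Add2,r1:Add1,r2:-2,r3:-10
  c10: stall  regs: r0:Add2,r1:Add1,r2:-2,r3:-10

STATUS = TAG Add2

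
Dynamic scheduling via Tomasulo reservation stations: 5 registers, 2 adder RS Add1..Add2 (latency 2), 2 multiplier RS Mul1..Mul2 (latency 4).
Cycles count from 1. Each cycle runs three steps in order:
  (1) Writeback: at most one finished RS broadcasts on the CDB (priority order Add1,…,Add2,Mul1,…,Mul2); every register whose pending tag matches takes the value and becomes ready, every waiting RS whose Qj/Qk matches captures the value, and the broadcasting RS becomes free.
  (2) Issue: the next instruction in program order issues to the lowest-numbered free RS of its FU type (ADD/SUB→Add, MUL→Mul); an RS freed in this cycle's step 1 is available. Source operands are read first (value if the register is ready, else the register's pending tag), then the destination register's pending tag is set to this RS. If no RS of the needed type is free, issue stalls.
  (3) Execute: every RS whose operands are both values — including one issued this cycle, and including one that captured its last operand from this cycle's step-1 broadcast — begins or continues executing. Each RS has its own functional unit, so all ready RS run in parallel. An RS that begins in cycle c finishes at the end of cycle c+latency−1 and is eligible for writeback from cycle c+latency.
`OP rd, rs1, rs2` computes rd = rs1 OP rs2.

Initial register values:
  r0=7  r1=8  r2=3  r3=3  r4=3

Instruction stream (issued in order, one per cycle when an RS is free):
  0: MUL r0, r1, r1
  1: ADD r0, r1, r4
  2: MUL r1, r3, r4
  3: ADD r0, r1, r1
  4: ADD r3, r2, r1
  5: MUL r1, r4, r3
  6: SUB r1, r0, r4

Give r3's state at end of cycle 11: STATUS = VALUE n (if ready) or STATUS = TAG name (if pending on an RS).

STATUS = VALUE 12

  c1: issue MUL r0<-Mul1  regs: r0:Mul1,r1:8,r2:3,r3:3,r4:3
  c2: issue ADD r0<-Add1  regs: r0:Add1,r1:8,r2:3,r3:3,r4:3
  c3: issue MUL r1<-Mul2  regs: r0:Add1,r1:Mul2,r2:3,r3:3,r4:3
  c4: CDB Add1=11; issue ADD r0<-Add1  regs: r0:Add1,r1:Mul2,r2:3,r3:3,r4:3
  c5: CDB Mul1=64; issue ADD r3<-Add2  regs: r0:Add1,r1:Mul2,r2:3,r3:Add2,r4:3
  c6: issue MUL r1<-Mul1  regs: r0:Add1,r1:Mul1,r2:3,r3:Add2,r4:3
  c7: CDB Mul2=9; stall  regs: r0:Add1,r1:Mul1,r2:3,r3:Add2,r4:3
  c8: stall  regs: r0:Add1,r1:Mul1,r2:3,r3:Add2,r4:3
  c9: CDB Add1=18; issue SUB r1<-Add1  regs: r0:18,r1:Add1,r2:3,r3:Add2,r4:3
  c10: CDB Add2=12  regs: r0:18,r1:Add1,r2:3,r3:12,r4:3
  c11: CDB Add1=15  regs: r0:18,r1:15,r2:3,r3:12,r4:3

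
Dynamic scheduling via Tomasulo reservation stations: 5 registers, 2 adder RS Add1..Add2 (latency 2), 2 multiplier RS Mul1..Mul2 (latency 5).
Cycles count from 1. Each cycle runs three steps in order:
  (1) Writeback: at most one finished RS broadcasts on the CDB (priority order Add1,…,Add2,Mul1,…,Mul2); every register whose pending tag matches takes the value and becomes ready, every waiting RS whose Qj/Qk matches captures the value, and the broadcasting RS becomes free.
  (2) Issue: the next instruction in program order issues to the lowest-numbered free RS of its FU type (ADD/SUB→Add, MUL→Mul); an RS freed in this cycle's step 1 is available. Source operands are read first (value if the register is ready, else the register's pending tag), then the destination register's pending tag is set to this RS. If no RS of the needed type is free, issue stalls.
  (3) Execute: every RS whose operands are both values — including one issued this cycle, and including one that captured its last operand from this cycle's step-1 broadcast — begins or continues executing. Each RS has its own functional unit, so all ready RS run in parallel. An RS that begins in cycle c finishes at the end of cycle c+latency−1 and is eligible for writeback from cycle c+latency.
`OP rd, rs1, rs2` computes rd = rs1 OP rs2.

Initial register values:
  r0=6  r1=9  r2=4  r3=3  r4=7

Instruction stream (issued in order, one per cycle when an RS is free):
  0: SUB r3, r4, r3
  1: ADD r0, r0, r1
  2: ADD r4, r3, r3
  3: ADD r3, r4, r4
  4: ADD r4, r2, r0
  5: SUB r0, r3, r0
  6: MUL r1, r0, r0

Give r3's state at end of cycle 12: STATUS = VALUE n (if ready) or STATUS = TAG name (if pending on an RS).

STATUS = VALUE 16

  c1: issue SUB r3<-Add1  regs: r0:6,r1:9,r2:4,r3:Add1,r4:7
  c2: issue ADD r0<-Add2  regs: r0:Add2,r1:9,r2:4,r3:Add1,r4:7
  c3: CDB Add1=4; issue ADD r4<-Add1  regs: r0:Add2,r1:9,r2:4,r3:4,r4:Add1
  c4: CDB Add2=15; issue ADD r3<-Add2  regs: r0:15,r1:9,r2:4,r3:Add2,r4:Add1
  c5: CDB Add1=8; issue ADD r4<-Add1  regs: r0:15,r1:9,r2:4,r3:Add2,r4:Add1
  c6: stall  regs: r0:15,r1:9,r2:4,r3:Add2,r4:Add1
  c7: CDB Add1=19; issue SUB r0<-Add1  regs: r0:Add1,r1:9,r2:4,r3:Add2,r4:19
  c8: CDB Add2=16; issue MUL r1<-Mul1  regs: r0:Add1,r1:Mul1,r2:4,r3:16,r4:19
  c9: -  regs: r0:Add1,r1:Mul1,r2:4,r3:16,r4:19
  c10: CDB Add1=1  regs: r0:1,r1:Mul1,r2:4,r3:16,r4:19
  c11: -  regs: r0:1,r1:Mul1,r2:4,r3:16,r4:19
  c12: -  regs: r0:1,r1:Mul1,r2:4,r3:16,r4:19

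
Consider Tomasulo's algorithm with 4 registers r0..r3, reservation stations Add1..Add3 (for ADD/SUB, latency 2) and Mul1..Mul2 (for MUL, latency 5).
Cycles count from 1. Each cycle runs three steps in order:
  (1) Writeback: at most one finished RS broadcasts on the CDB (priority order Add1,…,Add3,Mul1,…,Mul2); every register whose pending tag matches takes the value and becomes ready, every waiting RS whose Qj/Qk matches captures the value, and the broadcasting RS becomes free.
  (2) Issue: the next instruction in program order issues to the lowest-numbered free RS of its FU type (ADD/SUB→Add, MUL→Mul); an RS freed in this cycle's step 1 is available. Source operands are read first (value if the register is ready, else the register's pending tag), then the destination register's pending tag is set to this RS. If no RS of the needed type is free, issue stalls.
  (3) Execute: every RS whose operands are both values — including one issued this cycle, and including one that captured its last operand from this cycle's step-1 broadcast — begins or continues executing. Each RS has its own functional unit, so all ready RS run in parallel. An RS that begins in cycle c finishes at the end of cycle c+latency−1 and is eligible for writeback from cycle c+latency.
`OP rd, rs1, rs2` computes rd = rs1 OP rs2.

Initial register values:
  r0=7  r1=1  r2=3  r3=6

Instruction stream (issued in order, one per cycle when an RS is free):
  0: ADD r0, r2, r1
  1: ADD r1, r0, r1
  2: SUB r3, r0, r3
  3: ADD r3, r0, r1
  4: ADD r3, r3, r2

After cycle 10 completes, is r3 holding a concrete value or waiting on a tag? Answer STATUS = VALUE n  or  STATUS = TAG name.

c1: issue ADD r0<-Add1 | r0:Add1,r1:1,r2:3,r3:6
c2: issue ADD r1<-Add2 | r0:Add1,r1:Add2,r2:3,r3:6
c3: CDB Add1=4; issue SUB r3<-Add1 | r0:4,r1:Add2,r2:3,r3:Add1
c4: issue ADD r3<-Add3 | r0:4,r1:Add2,r2:3,r3:Add3
c5: CDB Add1=-2; issue ADD r3<-Add1 | r0:4,r1:Add2,r2:3,r3:Add1
c6: CDB Add2=5 | r0:4,r1:5,r2:3,r3:Add1
c7: - | r0:4,r1:5,r2:3,r3:Add1
c8: CDB Add3=9 | r0:4,r1:5,r2:3,r3:Add1
c9: - | r0:4,r1:5,r2:3,r3:Add1
c10: CDB Add1=12 | r0:4,r1:5,r2:3,r3:12

STATUS = VALUE 12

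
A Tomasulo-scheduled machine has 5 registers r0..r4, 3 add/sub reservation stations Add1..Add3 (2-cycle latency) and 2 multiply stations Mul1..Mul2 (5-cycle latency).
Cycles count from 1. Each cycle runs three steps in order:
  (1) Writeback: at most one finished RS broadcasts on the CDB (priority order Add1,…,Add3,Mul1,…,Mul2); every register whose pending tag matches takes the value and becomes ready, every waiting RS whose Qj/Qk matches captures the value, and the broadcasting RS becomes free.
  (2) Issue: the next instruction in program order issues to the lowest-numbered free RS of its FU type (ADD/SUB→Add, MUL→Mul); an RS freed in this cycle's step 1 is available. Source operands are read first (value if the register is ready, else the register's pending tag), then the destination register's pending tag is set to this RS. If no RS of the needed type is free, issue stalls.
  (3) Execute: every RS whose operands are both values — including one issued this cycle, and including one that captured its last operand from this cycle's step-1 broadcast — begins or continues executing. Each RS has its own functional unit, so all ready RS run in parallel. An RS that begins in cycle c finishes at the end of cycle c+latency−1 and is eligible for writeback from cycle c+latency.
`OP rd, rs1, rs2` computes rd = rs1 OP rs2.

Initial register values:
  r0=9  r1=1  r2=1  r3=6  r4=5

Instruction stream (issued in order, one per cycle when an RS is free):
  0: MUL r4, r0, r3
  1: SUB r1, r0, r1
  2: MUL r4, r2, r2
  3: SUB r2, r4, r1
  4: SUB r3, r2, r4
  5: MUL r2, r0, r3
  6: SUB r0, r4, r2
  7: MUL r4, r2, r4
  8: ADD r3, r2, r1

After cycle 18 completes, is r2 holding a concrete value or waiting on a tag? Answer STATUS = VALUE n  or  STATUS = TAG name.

  c1: issue MUL r4<-Mul1  regs: r0:9,r1:1,r2:1,r3:6,r4:Mul1
  c2: issue SUB r1<-Add1  regs: r0:9,r1:Add1,r2:1,r3:6,r4:Mul1
  c3: issue MUL r4<-Mul2  regs: r0:9,r1:Add1,r2:1,r3:6,r4:Mul2
  c4: CDB Add1=8; issue SUB r2<-Add1  regs: r0:9,r1:8,r2:Add1,r3:6,r4:Mul2
  c5: issue SUB r3<-Add2  regs: r0:9,r1:8,r2:Add1,r3:Add2,r4:Mul2
  c6: CDB Mul1=54; issue MUL r2<-Mul1  regs: r0:9,r1:8,r2:Mul1,r3:Add2,r4:Mul2
  c7: issue SUB r0<-Add3  regs: r0:Add3,r1:8,r2:Mul1,r3:Add2,r4:Mul2
  c8: CDB Mul2=1; issue MUL r4<-Mul2  regs: r0:Add3,r1:8,r2:Mul1,r3:Add2,r4:Mul2
  c9: stall  regs: r0:Add3,r1:8,r2:Mul1,r3:Add2,r4:Mul2
  c10: CDB Add1=-7; issue ADD r3<-Add1  regs: r0:Add3,r1:8,r2:Mul1,r3:Add1,r4:Mul2
  c11: -  regs: r0:Add3,r1:8,r2:Mul1,r3:Add1,r4:Mul2
  c12: CDB Add2=-8  regs: r0:Add3,r1:8,r2:Mul1,r3:Add1,r4:Mul2
  c13: -  regs: r0:Add3,r1:8,r2:Mul1,r3:Add1,r4:Mul2
  c14: -  regs: r0:Add3,r1:8,r2:Mul1,r3:Add1,r4:Mul2
  c15: -  regs: r0:Add3,r1:8,r2:Mul1,r3:Add1,r4:Mul2
  c16: -  regs: r0:Add3,r1:8,r2:Mul1,r3:Add1,r4:Mul2
  c17: CDB Mul1=-72  regs: r0:Add3,r1:8,r2:-72,r3:Add1,r4:Mul2
  c18: -  regs: r0:Add3,r1:8,r2:-72,r3:Add1,r4:Mul2

STATUS = VALUE -72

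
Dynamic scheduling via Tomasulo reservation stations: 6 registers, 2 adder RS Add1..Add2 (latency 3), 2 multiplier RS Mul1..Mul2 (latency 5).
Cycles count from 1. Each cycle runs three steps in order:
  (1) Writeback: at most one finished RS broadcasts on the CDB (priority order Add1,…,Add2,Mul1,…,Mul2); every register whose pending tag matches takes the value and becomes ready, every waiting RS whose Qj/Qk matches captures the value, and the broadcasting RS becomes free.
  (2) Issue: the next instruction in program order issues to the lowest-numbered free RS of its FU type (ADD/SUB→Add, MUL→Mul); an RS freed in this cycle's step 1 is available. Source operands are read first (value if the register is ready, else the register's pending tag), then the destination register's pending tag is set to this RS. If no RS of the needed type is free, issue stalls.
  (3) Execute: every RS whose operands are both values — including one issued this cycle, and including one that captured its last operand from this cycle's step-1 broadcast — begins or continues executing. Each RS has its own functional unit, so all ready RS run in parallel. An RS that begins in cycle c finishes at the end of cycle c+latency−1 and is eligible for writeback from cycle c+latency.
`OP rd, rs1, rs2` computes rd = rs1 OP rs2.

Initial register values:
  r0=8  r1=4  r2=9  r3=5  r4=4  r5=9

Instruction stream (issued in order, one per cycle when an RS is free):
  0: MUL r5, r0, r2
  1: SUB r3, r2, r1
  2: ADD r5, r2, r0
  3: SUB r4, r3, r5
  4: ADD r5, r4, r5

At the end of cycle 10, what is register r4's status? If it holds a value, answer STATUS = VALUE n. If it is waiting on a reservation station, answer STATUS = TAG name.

STATUS = VALUE -12

c1: issue MUL r5<-Mul1 | r0:8,r1:4,r2:9,r3:5,r4:4,r5:Mul1
c2: issue SUB r3<-Add1 | r0:8,r1:4,r2:9,r3:Add1,r4:4,r5:Mul1
c3: issue ADD r5<-Add2 | r0:8,r1:4,r2:9,r3:Add1,r4:4,r5:Add2
c4: stall | r0:8,r1:4,r2:9,r3:Add1,r4:4,r5:Add2
c5: CDB Add1=5; issue SUB r4<-Add1 | r0:8,r1:4,r2:9,r3:5,r4:Add1,r5:Add2
c6: CDB Add2=17; issue ADD r5<-Add2 | r0:8,r1:4,r2:9,r3:5,r4:Add1,r5:Add2
c7: CDB Mul1=72 | r0:8,r1:4,r2:9,r3:5,r4:Add1,r5:Add2
c8: - | r0:8,r1:4,r2:9,r3:5,r4:Add1,r5:Add2
c9: CDB Add1=-12 | r0:8,r1:4,r2:9,r3:5,r4:-12,r5:Add2
c10: - | r0:8,r1:4,r2:9,r3:5,r4:-12,r5:Add2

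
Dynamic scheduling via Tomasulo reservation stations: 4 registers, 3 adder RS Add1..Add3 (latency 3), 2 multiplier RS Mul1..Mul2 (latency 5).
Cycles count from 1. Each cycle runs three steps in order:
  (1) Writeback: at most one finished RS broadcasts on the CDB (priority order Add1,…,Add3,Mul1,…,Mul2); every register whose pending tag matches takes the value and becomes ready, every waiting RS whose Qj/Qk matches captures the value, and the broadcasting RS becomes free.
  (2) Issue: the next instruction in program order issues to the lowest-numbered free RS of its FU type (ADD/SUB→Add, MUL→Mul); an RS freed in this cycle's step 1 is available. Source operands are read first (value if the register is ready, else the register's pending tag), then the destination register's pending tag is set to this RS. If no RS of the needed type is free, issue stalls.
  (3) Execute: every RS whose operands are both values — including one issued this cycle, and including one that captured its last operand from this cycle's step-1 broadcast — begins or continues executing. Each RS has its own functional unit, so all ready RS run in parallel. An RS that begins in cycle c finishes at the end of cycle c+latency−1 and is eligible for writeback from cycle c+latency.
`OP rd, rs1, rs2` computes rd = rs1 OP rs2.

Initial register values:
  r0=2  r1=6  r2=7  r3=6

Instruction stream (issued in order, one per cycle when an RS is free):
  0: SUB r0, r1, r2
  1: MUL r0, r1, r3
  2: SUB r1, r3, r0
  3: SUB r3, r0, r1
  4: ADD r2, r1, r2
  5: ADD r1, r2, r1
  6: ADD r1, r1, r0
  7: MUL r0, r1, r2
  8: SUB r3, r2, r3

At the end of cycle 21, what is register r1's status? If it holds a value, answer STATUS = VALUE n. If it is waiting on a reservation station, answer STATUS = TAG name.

STATUS = VALUE -17

c1: issue SUB r0<-Add1 | r0:Add1,r1:6,r2:7,r3:6
c2: issue MUL r0<-Mul1 | r0:Mul1,r1:6,r2:7,r3:6
c3: issue SUB r1<-Add2 | r0:Mul1,r1:Add2,r2:7,r3:6
c4: CDB Add1=-1; issue SUB r3<-Add1 | r0:Mul1,r1:Add2,r2:7,r3:Add1
c5: issue ADD r2<-Add3 | r0:Mul1,r1:Add2,r2:Add3,r3:Add1
c6: stall | r0:Mul1,r1:Add2,r2:Add3,r3:Add1
c7: CDB Mul1=36; stall | r0:36,r1:Add2,r2:Add3,r3:Add1
c8: stall | r0:36,r1:Add2,r2:Add3,r3:Add1
c9: stall | r0:36,r1:Add2,r2:Add3,r3:Add1
c10: CDB Add2=-30; issue ADD r1<-Add2 | r0:36,r1:Add2,r2:Add3,r3:Add1
c11: stall | r0:36,r1:Add2,r2:Add3,r3:Add1
c12: stall | r0:36,r1:Add2,r2:Add3,r3:Add1
c13: CDB Add1=66; issue ADD r1<-Add1 | r0:36,r1:Add1,r2:Add3,r3:66
c14: CDB Add3=-23; issue MUL r0<-Mul1 | r0:Mul1,r1:Add1,r2:-23,r3:66
c15: issue SUB r3<-Add3 | r0:Mul1,r1:Add1,r2:-23,r3:Add3
c16: - | r0:Mul1,r1:Add1,r2:-23,r3:Add3
c17: CDB Add2=-53 | r0:Mul1,r1:Add1,r2:-23,r3:Add3
c18: CDB Add3=-89 | r0:Mul1,r1:Add1,r2:-23,r3:-89
c19: - | r0:Mul1,r1:Add1,r2:-23,r3:-89
c20: CDB Add1=-17 | r0:Mul1,r1:-17,r2:-23,r3:-89
c21: - | r0:Mul1,r1:-17,r2:-23,r3:-89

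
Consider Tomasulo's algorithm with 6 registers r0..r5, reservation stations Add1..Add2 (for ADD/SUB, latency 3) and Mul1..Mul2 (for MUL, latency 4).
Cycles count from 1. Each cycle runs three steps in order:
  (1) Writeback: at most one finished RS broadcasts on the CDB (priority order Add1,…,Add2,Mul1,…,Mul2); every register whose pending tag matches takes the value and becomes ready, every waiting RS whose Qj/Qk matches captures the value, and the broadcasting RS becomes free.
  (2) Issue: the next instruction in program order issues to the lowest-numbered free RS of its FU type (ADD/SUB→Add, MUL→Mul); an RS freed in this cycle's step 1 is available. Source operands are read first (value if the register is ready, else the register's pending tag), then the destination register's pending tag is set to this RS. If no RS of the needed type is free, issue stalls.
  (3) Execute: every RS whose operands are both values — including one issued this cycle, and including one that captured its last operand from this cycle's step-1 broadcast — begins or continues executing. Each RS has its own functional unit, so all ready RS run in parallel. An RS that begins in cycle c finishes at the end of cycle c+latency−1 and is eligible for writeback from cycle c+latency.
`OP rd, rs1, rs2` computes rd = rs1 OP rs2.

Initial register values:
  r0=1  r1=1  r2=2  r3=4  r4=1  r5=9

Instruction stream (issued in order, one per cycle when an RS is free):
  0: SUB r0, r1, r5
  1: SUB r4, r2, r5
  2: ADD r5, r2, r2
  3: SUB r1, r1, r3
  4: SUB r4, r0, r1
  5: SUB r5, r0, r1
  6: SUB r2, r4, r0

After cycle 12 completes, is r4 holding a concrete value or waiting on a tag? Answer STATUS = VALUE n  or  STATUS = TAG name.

STATUS = VALUE -5

c1: issue SUB r0<-Add1 | r0:Add1,r1:1,r2:2,r3:4,r4:1,r5:9
c2: issue SUB r4<-Add2 | r0:Add1,r1:1,r2:2,r3:4,r4:Add2,r5:9
c3: stall | r0:Add1,r1:1,r2:2,r3:4,r4:Add2,r5:9
c4: CDB Add1=-8; issue ADD r5<-Add1 | r0:-8,r1:1,r2:2,r3:4,r4:Add2,r5:Add1
c5: CDB Add2=-7; issue SUB r1<-Add2 | r0:-8,r1:Add2,r2:2,r3:4,r4:-7,r5:Add1
c6: stall | r0:-8,r1:Add2,r2:2,r3:4,r4:-7,r5:Add1
c7: CDB Add1=4; issue SUB r4<-Add1 | r0:-8,r1:Add2,r2:2,r3:4,r4:Add1,r5:4
c8: CDB Add2=-3; issue SUB r5<-Add2 | r0:-8,r1:-3,r2:2,r3:4,r4:Add1,r5:Add2
c9: stall | r0:-8,r1:-3,r2:2,r3:4,r4:Add1,r5:Add2
c10: stall | r0:-8,r1:-3,r2:2,r3:4,r4:Add1,r5:Add2
c11: CDB Add1=-5; issue SUB r2<-Add1 | r0:-8,r1:-3,r2:Add1,r3:4,r4:-5,r5:Add2
c12: CDB Add2=-5 | r0:-8,r1:-3,r2:Add1,r3:4,r4:-5,r5:-5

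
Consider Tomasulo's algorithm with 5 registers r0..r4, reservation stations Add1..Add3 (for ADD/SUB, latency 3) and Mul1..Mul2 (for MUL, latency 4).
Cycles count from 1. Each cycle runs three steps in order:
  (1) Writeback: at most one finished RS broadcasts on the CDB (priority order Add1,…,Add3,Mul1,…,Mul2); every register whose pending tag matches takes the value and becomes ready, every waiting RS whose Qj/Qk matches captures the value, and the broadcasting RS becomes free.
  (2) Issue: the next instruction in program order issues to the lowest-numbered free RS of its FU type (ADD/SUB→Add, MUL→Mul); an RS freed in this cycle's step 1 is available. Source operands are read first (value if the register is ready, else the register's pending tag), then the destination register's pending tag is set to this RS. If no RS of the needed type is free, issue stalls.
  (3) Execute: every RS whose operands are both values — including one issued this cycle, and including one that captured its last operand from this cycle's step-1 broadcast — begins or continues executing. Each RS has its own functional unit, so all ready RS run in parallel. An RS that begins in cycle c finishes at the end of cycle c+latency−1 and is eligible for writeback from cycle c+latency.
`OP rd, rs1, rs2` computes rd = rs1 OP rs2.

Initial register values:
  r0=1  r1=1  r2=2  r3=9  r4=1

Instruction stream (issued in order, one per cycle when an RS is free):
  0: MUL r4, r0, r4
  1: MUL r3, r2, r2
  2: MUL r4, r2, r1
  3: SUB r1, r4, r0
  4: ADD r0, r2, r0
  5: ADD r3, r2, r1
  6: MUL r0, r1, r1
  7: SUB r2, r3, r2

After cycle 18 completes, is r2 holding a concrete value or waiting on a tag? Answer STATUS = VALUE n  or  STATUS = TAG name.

STATUS = VALUE 1

c1: issue MUL r4<-Mul1 | r0:1,r1:1,r2:2,r3:9,r4:Mul1
c2: issue MUL r3<-Mul2 | r0:1,r1:1,r2:2,r3:Mul2,r4:Mul1
c3: stall | r0:1,r1:1,r2:2,r3:Mul2,r4:Mul1
c4: stall | r0:1,r1:1,r2:2,r3:Mul2,r4:Mul1
c5: CDB Mul1=1; issue MUL r4<-Mul1 | r0:1,r1:1,r2:2,r3:Mul2,r4:Mul1
c6: CDB Mul2=4; issue SUB r1<-Add1 | r0:1,r1:Add1,r2:2,r3:4,r4:Mul1
c7: issue ADD r0<-Add2 | r0:Add2,r1:Add1,r2:2,r3:4,r4:Mul1
c8: issue ADD r3<-Add3 | r0:Add2,r1:Add1,r2:2,r3:Add3,r4:Mul1
c9: CDB Mul1=2; issue MUL r0<-Mul1 | r0:Mul1,r1:Add1,r2:2,r3:Add3,r4:2
c10: CDB Add2=3; issue SUB r2<-Add2 | r0:Mul1,r1:Add1,r2:Add2,r3:Add3,r4:2
c11: - | r0:Mul1,r1:Add1,r2:Add2,r3:Add3,r4:2
c12: CDB Add1=1 | r0:Mul1,r1:1,r2:Add2,r3:Add3,r4:2
c13: - | r0:Mul1,r1:1,r2:Add2,r3:Add3,r4:2
c14: - | r0:Mul1,r1:1,r2:Add2,r3:Add3,r4:2
c15: CDB Add3=3 | r0:Mul1,r1:1,r2:Add2,r3:3,r4:2
c16: CDB Mul1=1 | r0:1,r1:1,r2:Add2,r3:3,r4:2
c17: - | r0:1,r1:1,r2:Add2,r3:3,r4:2
c18: CDB Add2=1 | r0:1,r1:1,r2:1,r3:3,r4:2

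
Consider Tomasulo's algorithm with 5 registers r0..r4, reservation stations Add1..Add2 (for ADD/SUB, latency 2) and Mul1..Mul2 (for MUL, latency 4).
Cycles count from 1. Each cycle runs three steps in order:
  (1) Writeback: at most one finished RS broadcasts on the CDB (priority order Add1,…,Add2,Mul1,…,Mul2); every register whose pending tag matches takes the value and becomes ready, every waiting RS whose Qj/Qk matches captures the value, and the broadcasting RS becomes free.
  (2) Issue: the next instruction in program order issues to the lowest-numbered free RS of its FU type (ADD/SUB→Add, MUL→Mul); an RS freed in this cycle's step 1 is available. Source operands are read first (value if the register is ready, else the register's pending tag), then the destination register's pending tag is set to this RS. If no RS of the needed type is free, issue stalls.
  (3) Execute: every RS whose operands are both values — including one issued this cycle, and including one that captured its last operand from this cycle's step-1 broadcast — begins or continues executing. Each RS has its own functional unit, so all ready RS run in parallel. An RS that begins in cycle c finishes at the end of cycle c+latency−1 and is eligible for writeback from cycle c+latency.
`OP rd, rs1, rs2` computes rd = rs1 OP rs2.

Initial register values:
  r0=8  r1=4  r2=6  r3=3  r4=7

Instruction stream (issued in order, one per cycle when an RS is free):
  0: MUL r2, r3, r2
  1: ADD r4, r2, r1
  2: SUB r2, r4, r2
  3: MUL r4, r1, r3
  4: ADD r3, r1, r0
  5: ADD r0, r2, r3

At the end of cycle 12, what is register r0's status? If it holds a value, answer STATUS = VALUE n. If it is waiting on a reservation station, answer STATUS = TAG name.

c1: issue MUL r2<-Mul1 | r0:8,r1:4,r2:Mul1,r3:3,r4:7
c2: issue ADD r4<-Add1 | r0:8,r1:4,r2:Mul1,r3:3,r4:Add1
c3: issue SUB r2<-Add2 | r0:8,r1:4,r2:Add2,r3:3,r4:Add1
c4: issue MUL r4<-Mul2 | r0:8,r1:4,r2:Add2,r3:3,r4:Mul2
c5: CDB Mul1=18; stall | r0:8,r1:4,r2:Add2,r3:3,r4:Mul2
c6: stall | r0:8,r1:4,r2:Add2,r3:3,r4:Mul2
c7: CDB Add1=22; issue ADD r3<-Add1 | r0:8,r1:4,r2:Add2,r3:Add1,r4:Mul2
c8: CDB Mul2=12; stall | r0:8,r1:4,r2:Add2,r3:Add1,r4:12
c9: CDB Add1=12; issue ADD r0<-Add1 | r0:Add1,r1:4,r2:Add2,r3:12,r4:12
c10: CDB Add2=4 | r0:Add1,r1:4,r2:4,r3:12,r4:12
c11: - | r0:Add1,r1:4,r2:4,r3:12,r4:12
c12: CDB Add1=16 | r0:16,r1:4,r2:4,r3:12,r4:12

STATUS = VALUE 16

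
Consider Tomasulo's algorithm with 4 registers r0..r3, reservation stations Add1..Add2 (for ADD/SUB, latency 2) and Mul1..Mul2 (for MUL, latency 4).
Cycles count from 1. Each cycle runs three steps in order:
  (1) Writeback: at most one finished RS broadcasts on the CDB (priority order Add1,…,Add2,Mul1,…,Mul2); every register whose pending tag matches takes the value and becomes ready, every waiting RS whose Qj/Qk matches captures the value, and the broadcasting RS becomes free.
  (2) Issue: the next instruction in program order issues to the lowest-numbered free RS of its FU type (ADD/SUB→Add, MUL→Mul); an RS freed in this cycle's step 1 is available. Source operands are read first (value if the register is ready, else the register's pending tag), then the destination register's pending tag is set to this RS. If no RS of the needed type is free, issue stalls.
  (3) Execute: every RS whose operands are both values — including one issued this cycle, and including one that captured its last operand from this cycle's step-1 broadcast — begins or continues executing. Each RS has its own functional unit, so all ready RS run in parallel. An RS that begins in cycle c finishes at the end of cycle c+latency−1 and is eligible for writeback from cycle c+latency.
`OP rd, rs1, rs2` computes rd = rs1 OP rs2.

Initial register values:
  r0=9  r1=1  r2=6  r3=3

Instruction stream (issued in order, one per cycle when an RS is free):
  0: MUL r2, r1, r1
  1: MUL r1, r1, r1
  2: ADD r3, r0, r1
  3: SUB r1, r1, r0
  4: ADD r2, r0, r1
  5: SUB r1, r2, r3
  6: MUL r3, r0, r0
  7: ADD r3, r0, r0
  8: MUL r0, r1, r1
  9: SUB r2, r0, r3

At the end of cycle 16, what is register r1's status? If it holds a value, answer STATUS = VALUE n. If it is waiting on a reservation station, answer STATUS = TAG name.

STATUS = VALUE -9

  c1: issue MUL r2<-Mul1  regs: r0:9,r1:1,r2:Mul1,r3:3
  c2: issue MUL r1<-Mul2  regs: r0:9,r1:Mul2,r2:Mul1,r3:3
  c3: issue ADD r3<-Add1  regs: r0:9,r1:Mul2,r2:Mul1,r3:Add1
  c4: issue SUB r1<-Add2  regs: r0:9,r1:Add2,r2:Mul1,r3:Add1
  c5: CDB Mul1=1; stall  regs: r0:9,r1:Add2,r2:1,r3:Add1
  c6: CDB Mul2=1; stall  regs: r0:9,r1:Add2,r2:1,r3:Add1
  c7: stall  regs: r0:9,r1:Add2,r2:1,r3:Add1
  c8: CDB Add1=10; issue ADD r2<-Add1  regs: r0:9,r1:Add2,r2:Add1,r3:10
  c9: CDB Add2=-8; issue SUB r1<-Add2  regs: r0:9,r1:Add2,r2:Add1,r3:10
  c10: issue MUL r3<-Mul1  regs: r0:9,r1:Add2,r2:Add1,r3:Mul1
  c11: CDB Add1=1; issue ADD r3<-Add1  regs: r0:9,r1:Add2,r2:1,r3:Add1
  c12: issue MUL r0<-Mul2  regs: r0:Mul2,r1:Add2,r2:1,r3:Add1
  c13: CDB Add1=18; issue SUB r2<-Add1  regs: r0:Mul2,r1:Add2,r2:Add1,r3:18
  c14: CDB Add2=-9  regs: r0:Mul2,r1:-9,r2:Add1,r3:18
  c15: CDB Mul1=81  regs: r0:Mul2,r1:-9,r2:Add1,r3:18
  c16: -  regs: r0:Mul2,r1:-9,r2:Add1,r3:18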